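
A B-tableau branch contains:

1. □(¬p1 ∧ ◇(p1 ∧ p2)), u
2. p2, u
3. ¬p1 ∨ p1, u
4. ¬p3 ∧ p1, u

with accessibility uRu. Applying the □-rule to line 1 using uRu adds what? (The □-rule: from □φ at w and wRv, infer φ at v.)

¬p1 ∧ ◇(p1 ∧ p2), u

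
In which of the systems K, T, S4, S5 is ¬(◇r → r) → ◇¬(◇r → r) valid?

K-tableau for the negation ¬(¬(◇r → r) → ◇¬(◇r → r)):
1. ¬(¬(◇r → r) → ◇¬(◇r → r)), u
2. ¬(◇r → r), u
3. ¬◇¬(◇r → r), u
4. ◇r, u
5. ¬r, u
6. r, v
7. ◇r → r, v
Accessibility: uRv
Complete open branch: countermodel on a K-frame, so not valid in K.
T-tableau for the negation ¬(¬(◇r → r) → ◇¬(◇r → r)):
1. ¬(¬(◇r → r) → ◇¬(◇r → r)), u
2. ¬(◇r → r), u
3. ¬◇¬(◇r → r), u
4. ◇r, u
5. ¬r, u
6. ◇r → r, u
7. ¬◇r, u
8. r, v
9. ◇r → r, v
10. ¬r, v
Accessibility: uRu, uRv, vRv
Branch closes: r and ¬r both at v.
Every branch closes (one shown): valid in T, hence also in S4, S5 (every theorem of T is a theorem of S4 and S5).

T, S4, S5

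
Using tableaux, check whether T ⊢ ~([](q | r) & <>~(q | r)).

Tableau for the negation [](q | r) & <>~(q | r):
1. [](q | r) & <>~(q | r), w0
2. [](q | r), w0
3. <>~(q | r), w0
4. q | r, w0
5. r, w0
6. ~(q | r), w1
7. ~q, w1
8. ~r, w1
9. q | r, w1
10. r, w1
Accessibility: w0Rw0, w0Rw1, w1Rw1
Branch closes: r and ~r both at w1.
Every branch of the negation's tableau closes; the branch above is one of them.

Valid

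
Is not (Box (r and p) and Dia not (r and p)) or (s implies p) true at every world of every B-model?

Tableau for the negation not (not (Box (r and p) and Dia not (r and p)) or (s implies p)):
1. not (not (Box (r and p) and Dia not (r and p)) or (s implies p)), 0
2. Box (r and p) and Dia not (r and p), 0
3. not (s implies p), 0
4. Box (r and p), 0
5. Dia not (r and p), 0
6. s, 0
7. not p, 0
8. r and p, 0
9. r, 0
10. p, 0
Accessibility: 0R0
Branch closes: p and not p both at 0.
All branches of the negation close; one closing branch shown above.

Valid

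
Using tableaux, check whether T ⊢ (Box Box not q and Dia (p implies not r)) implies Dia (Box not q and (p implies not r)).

Valid

Tableau for the negation not ((Box Box not q and Dia (p implies not r)) implies Dia (Box not q and (p implies not r))):
1. not ((Box Box not q and Dia (p implies not r)) implies Dia (Box not q and (p implies not r))), w0
2. Box Box not q and Dia (p implies not r), w0   [neg-implies-rule on 1]
3. not Dia (Box not q and (p implies not r)), w0   [neg-implies-rule on 1]
4. Box Box not q, w0   [and-rule on 2]
5. Dia (p implies not r), w0   [and-rule on 2]
6. not (Box not q and (p implies not r)), w0   [neg-Dia-rule on 3 via w0Rw0]
7. Box not q, w0   [Box-rule on 4 via w0Rw0]
8. not q, w0   [Box-rule on 7 via w0Rw0]
9. not Box not q, w0   [neg-and-rule on 6 (branches; this branch)]
10. p implies not r, w1   [Dia-rule on 5: fresh world w1, w0Rw1]
11. not (Box not q and (p implies not r)), w1   [neg-Dia-rule on 3 via w0Rw1]
12. Box not q, w1   [Box-rule on 4 via w0Rw1]
13. not q, w1   [Box-rule on 7 via w0Rw1]
14. not r, w1   [implies-rule on 10 (branches; this branch)]
15. not Box not q, w1   [neg-and-rule on 11 (branches; this branch)]
16. q, w2   [neg-Box-rule on 9: fresh world w2, w0Rw2]
17. not (Box not q and (p implies not r)), w2   [neg-Dia-rule on 3 via w0Rw2]
18. Box not q, w2   [Box-rule on 4 via w0Rw2]
19. not q, w2   [Box-rule on 7 via w0Rw2]
Accessibility: w0Rw0, w0Rw1, w0Rw2, w1Rw1, w2Rw2
Branch closes: q and not q both at w2.
All branches of the negation close; one closing branch shown above.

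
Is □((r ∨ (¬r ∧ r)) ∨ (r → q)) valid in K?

Valid in K

Tableau for the negation ¬□((r ∨ (¬r ∧ r)) ∨ (r → q)):
1. ¬□((r ∨ (¬r ∧ r)) ∨ (r → q)), 0
2. ¬((r ∨ (¬r ∧ r)) ∨ (r → q)), 1   [¬□-rule on 1: fresh world 1, 0R1]
3. ¬(r ∨ (¬r ∧ r)), 1   [¬∨-rule on 2]
4. ¬(r → q), 1   [¬∨-rule on 2]
5. ¬r, 1   [¬∨-rule on 3]
6. ¬(¬r ∧ r), 1   [¬∨-rule on 3]
7. r, 1   [¬→-rule on 4]
8. ¬q, 1   [¬→-rule on 4]
Accessibility: 0R1
Branch closes: r and ¬r both at 1.
Every branch of the negation's tableau closes; the branch above is one of them.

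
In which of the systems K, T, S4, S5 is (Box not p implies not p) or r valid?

K-tableau for the negation not ((Box not p implies not p) or r):
1. not ((Box not p implies not p) or r), 0
2. not (Box not p implies not p), 0   [neg-or-rule on 1]
3. not r, 0   [neg-or-rule on 1]
4. Box not p, 0   [neg-implies-rule on 2]
5. p, 0   [neg-implies-rule on 2]
Complete open branch: countermodel on a K-frame, so not valid in K.
T-tableau for the negation not ((Box not p implies not p) or r):
1. not ((Box not p implies not p) or r), 0
2. not (Box not p implies not p), 0   [neg-or-rule on 1]
3. not r, 0   [neg-or-rule on 1]
4. Box not p, 0   [neg-implies-rule on 2]
5. p, 0   [neg-implies-rule on 2]
6. not p, 0   [Box-rule on 4 via 0R0]
Accessibility: 0R0
Branch closes: p and not p both at 0.
Every branch closes (one shown): valid in T, hence also in S4, S5 (every theorem of T is a theorem of S4 and S5).

T, S4, S5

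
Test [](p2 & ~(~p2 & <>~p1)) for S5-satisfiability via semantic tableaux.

1. [](p2 & ~(~p2 & <>~p1)), 0
2. p2 & ~(~p2 & <>~p1), 0
3. p2, 0
4. ~(~p2 & <>~p1), 0
5. ~<>~p1, 0
6. p1, 0
Accessibility: 0R0

Yes, satisfiable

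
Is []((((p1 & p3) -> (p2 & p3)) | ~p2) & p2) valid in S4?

Tableau for the negation ~[]((((p1 & p3) -> (p2 & p3)) | ~p2) & p2):
1. ~[]((((p1 & p3) -> (p2 & p3)) | ~p2) & p2), 0
2. ~((((p1 & p3) -> (p2 & p3)) | ~p2) & p2), 1
3. ~p2, 1
Accessibility: 0R0, 0R1, 1R1
The negation has an open branch (countermodel exists).

Not valid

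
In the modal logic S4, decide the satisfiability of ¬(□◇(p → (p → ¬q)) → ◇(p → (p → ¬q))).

Unsatisfiable (every branch closes)

1. ¬(□◇(p → (p → ¬q)) → ◇(p → (p → ¬q))), 0
2. □◇(p → (p → ¬q)), 0
3. ¬◇(p → (p → ¬q)), 0
4. ◇(p → (p → ¬q)), 0
5. ¬(p → (p → ¬q)), 0
6. p, 0
7. ¬(p → ¬q), 0
8. q, 0
9. p → (p → ¬q), 1
10. ◇(p → (p → ¬q)), 1
11. ¬(p → (p → ¬q)), 1
12. p, 1
13. ¬(p → ¬q), 1
14. q, 1
15. p → ¬q, 1
16. ¬q, 1
Accessibility: 0R0, 0R1, 1R1
Branch closes: q and ¬q both at 1.
Every branch closes; the branch above is one of them.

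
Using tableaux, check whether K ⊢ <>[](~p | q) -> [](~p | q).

Tableau for the negation ~(<>[](~p | q) -> [](~p | q)):
1. ~(<>[](~p | q) -> [](~p | q)), u
2. <>[](~p | q), u   [~->-rule on 1]
3. ~[](~p | q), u   [~->-rule on 1]
4. [](~p | q), v   [<>-rule on 2: fresh world v, uRv]
5. ~(~p | q), w   [~[]-rule on 3: fresh world w, uRw]
6. p, w   [~|-rule on 5]
7. ~q, w   [~|-rule on 5]
Accessibility: uRv, uRw
The negation has an open branch (countermodel exists).

Not valid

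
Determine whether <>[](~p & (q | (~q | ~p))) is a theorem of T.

Tableau for the negation ~<>[](~p & (q | (~q | ~p))):
1. ~<>[](~p & (q | (~q | ~p))), u
2. ~[](~p & (q | (~q | ~p))), u
3. ~(~p & (q | (~q | ~p))), v
4. ~[](~p & (q | (~q | ~p))), v
5. p, v
6. ~(~p & (q | (~q | ~p))), w
7. p, w
Accessibility: uRu, uRv, vRv, vRw, wRw
The negation has an open branch (countermodel exists).

No, not valid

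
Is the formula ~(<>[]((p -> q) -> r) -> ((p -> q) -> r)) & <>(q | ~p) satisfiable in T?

Satisfiable (open branch found)

1. ~(<>[]((p -> q) -> r) -> ((p -> q) -> r)) & <>(q | ~p), u
2. ~(<>[]((p -> q) -> r) -> ((p -> q) -> r)), u
3. <>(q | ~p), u
4. <>[]((p -> q) -> r), u
5. ~((p -> q) -> r), u
6. p -> q, u
7. ~r, u
8. q, u
9. q | ~p, v
10. ~p, v
11. []((p -> q) -> r), w
12. (p -> q) -> r, w
13. r, w
Accessibility: uRu, uRv, uRw, vRv, wRw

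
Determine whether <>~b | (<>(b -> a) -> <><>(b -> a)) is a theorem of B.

Valid

Tableau for the negation ~(<>~b | (<>(b -> a) -> <><>(b -> a))):
1. ~(<>~b | (<>(b -> a) -> <><>(b -> a))), u
2. ~<>~b, u
3. ~(<>(b -> a) -> <><>(b -> a)), u
4. <>(b -> a), u
5. ~<><>(b -> a), u
6. b, u
7. ~<>(b -> a), u
8. ~(b -> a), u
9. ~a, u
10. b -> a, v
11. b, v
12. ~<>(b -> a), v
13. ~(b -> a), v
14. ~a, v
15. a, v
Accessibility: uRu, uRv, vRu, vRv
Branch closes: a and ~a both at v.
All branches of the negation close; one closing branch shown above.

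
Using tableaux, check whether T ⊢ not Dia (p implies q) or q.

Tableau for the negation not (not Dia (p implies q) or q):
1. not (not Dia (p implies q) or q), 0
2. Dia (p implies q), 0
3. not q, 0
4. p implies q, 1
5. q, 1
Accessibility: 0R0, 0R1, 1R1
The negation has an open branch (countermodel exists).

No, not valid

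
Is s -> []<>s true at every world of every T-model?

Invalid (countermodel exists)

Tableau for the negation ~(s -> []<>s):
1. ~(s -> []<>s), w0
2. s, w0
3. ~[]<>s, w0
4. ~<>s, w1
5. ~s, w1
Accessibility: w0Rw0, w0Rw1, w1Rw1
The negation has an open branch (countermodel exists).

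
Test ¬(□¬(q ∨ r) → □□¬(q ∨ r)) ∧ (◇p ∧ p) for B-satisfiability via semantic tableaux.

Satisfiable (open branch found)

1. ¬(□¬(q ∨ r) → □□¬(q ∨ r)) ∧ (◇p ∧ p), w0
2. ¬(□¬(q ∨ r) → □□¬(q ∨ r)), w0
3. ◇p ∧ p, w0
4. □¬(q ∨ r), w0
5. ¬□□¬(q ∨ r), w0
6. ◇p, w0
7. p, w0
8. ¬(q ∨ r), w0
9. ¬q, w0
10. ¬r, w0
11. ¬□¬(q ∨ r), w1
12. ¬(q ∨ r), w1
13. ¬q, w1
14. ¬r, w1
15. p, w2
16. ¬(q ∨ r), w2
17. ¬q, w2
18. ¬r, w2
19. q ∨ r, w3
20. r, w3
Accessibility: w0Rw0, w0Rw1, w0Rw2, w1Rw0, w1Rw1, w1Rw3, w2Rw0, w2Rw2, w3Rw1, w3Rw3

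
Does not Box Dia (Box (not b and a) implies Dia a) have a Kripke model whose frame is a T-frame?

1. not Box Dia (Box (not b and a) implies Dia a), w0
2. not Dia (Box (not b and a) implies Dia a), w1   [neg-Box-rule on 1: fresh world w1, w0Rw1]
3. not (Box (not b and a) implies Dia a), w1   [neg-Dia-rule on 2 via w1Rw1]
4. Box (not b and a), w1   [neg-implies-rule on 3]
5. not Dia a, w1   [neg-implies-rule on 3]
6. not b and a, w1   [Box-rule on 4 via w1Rw1]
7. not b, w1   [and-rule on 6]
8. a, w1   [and-rule on 6]
9. not a, w1   [neg-Dia-rule on 5 via w1Rw1]
Accessibility: w0Rw0, w0Rw1, w1Rw1
Branch closes: a and not a both at w1.
Every branch closes; the branch above is one of them.

No, unsatisfiable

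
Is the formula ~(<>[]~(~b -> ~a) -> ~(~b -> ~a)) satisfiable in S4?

Satisfiable

1. ~(<>[]~(~b -> ~a) -> ~(~b -> ~a)), u
2. <>[]~(~b -> ~a), u   [~->-rule on 1]
3. ~b -> ~a, u   [~->-rule on 1]
4. ~a, u   [->-rule on 3 (branches; this branch)]
5. []~(~b -> ~a), v   [<>-rule on 2: fresh world v, uRv]
6. ~(~b -> ~a), v   [[]-rule on 5 via vRv]
7. ~b, v   [~->-rule on 6]
8. a, v   [~->-rule on 6]
Accessibility: uRu, uRv, vRv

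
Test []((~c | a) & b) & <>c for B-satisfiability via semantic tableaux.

1. []((~c | a) & b) & <>c, u
2. []((~c | a) & b), u
3. <>c, u
4. (~c | a) & b, u
5. ~c | a, u
6. b, u
7. a, u
8. c, v
9. (~c | a) & b, v
10. ~c | a, v
11. b, v
12. a, v
Accessibility: uRu, uRv, vRu, vRv

Satisfiable (open branch found)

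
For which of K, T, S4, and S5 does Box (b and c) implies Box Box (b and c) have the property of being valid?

S4, S5

T-tableau for the negation not (Box (b and c) implies Box Box (b and c)):
1. not (Box (b and c) implies Box Box (b and c)), w0
2. Box (b and c), w0
3. not Box Box (b and c), w0
4. b and c, w0
5. b, w0
6. c, w0
7. not Box (b and c), w1
8. b and c, w1
9. b, w1
10. c, w1
11. not (b and c), w2
12. not c, w2
Accessibility: w0Rw0, w0Rw1, w1Rw1, w1Rw2, w2Rw2
Complete open branch: countermodel on a T-frame, so not valid in T, nor in K (the same frame is also a K-frame).
S4-tableau for the negation not (Box (b and c) implies Box Box (b and c)):
1. not (Box (b and c) implies Box Box (b and c)), w0
2. Box (b and c), w0
3. not Box Box (b and c), w0
4. b and c, w0
5. b, w0
6. c, w0
7. not Box (b and c), w1
8. b and c, w1
9. b, w1
10. c, w1
11. not (b and c), w2
12. b and c, w2
13. b, w2
14. c, w2
15. not c, w2
Accessibility: w0Rw0, w0Rw1, w0Rw2, w1Rw1, w1Rw2, w2Rw2
Branch closes: c and not c both at w2.
Every branch closes (one shown): valid in S4, hence also in S5 (every theorem of S4 is a theorem of S5).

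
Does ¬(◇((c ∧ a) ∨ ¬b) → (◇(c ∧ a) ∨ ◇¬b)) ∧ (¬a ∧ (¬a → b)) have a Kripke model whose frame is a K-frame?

Unsatisfiable (every branch closes)

1. ¬(◇((c ∧ a) ∨ ¬b) → (◇(c ∧ a) ∨ ◇¬b)) ∧ (¬a ∧ (¬a → b)), u
2. ¬(◇((c ∧ a) ∨ ¬b) → (◇(c ∧ a) ∨ ◇¬b)), u
3. ¬a ∧ (¬a → b), u
4. ◇((c ∧ a) ∨ ¬b), u
5. ¬(◇(c ∧ a) ∨ ◇¬b), u
6. ¬a, u
7. ¬a → b, u
8. ¬◇(c ∧ a), u
9. ¬◇¬b, u
10. b, u
11. (c ∧ a) ∨ ¬b, v
12. ¬(c ∧ a), v
13. b, v
14. c ∧ a, v
15. c, v
16. a, v
17. ¬a, v
Accessibility: uRv
Branch closes: a and ¬a both at v.
All branches of the tableau close; one closing branch shown above.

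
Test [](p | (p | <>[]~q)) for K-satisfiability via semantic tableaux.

Satisfiable

1. [](p | (p | <>[]~q)), u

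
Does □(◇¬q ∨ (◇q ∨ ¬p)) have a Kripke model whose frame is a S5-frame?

1. □(◇¬q ∨ (◇q ∨ ¬p)), w0
2. ◇¬q ∨ (◇q ∨ ¬p), w0
3. ◇q ∨ ¬p, w0
4. ¬p, w0
Accessibility: w0Rw0

Yes, satisfiable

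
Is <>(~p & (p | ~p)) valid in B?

Invalid (countermodel exists)

Tableau for the negation ~<>(~p & (p | ~p)):
1. ~<>(~p & (p | ~p)), w0
2. ~(~p & (p | ~p)), w0
3. p, w0
Accessibility: w0Rw0
The negation has an open branch (countermodel exists).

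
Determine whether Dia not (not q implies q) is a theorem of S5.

Not valid

Tableau for the negation not Dia not (not q implies q):
1. not Dia not (not q implies q), w0
2. not q implies q, w0
3. q, w0
Accessibility: w0Rw0
The negation has an open branch (countermodel exists).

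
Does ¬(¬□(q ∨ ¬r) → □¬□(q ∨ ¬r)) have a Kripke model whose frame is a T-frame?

1. ¬(¬□(q ∨ ¬r) → □¬□(q ∨ ¬r)), u
2. ¬□(q ∨ ¬r), u
3. ¬□¬□(q ∨ ¬r), u
4. ¬(q ∨ ¬r), v
5. ¬q, v
6. r, v
7. □(q ∨ ¬r), w
8. q ∨ ¬r, w
9. ¬r, w
Accessibility: uRu, uRv, uRw, vRv, wRw

Yes, satisfiable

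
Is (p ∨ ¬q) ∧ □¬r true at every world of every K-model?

No, not valid

Tableau for the negation ¬((p ∨ ¬q) ∧ □¬r):
1. ¬((p ∨ ¬q) ∧ □¬r), u
2. ¬□¬r, u
3. r, v
Accessibility: uRv
The negation has an open branch (countermodel exists).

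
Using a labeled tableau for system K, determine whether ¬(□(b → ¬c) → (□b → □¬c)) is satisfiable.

1. ¬(□(b → ¬c) → (□b → □¬c)), u
2. □(b → ¬c), u
3. ¬(□b → □¬c), u
4. □b, u
5. ¬□¬c, u
6. c, v
7. b → ¬c, v
8. b, v
9. ¬c, v
Accessibility: uRv
Branch closes: c and ¬c both at v.
Every branch closes; the branch above is one of them.

Unsatisfiable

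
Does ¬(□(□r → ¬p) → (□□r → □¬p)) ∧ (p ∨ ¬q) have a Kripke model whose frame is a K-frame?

No, unsatisfiable

1. ¬(□(□r → ¬p) → (□□r → □¬p)) ∧ (p ∨ ¬q), u
2. ¬(□(□r → ¬p) → (□□r → □¬p)), u
3. p ∨ ¬q, u
4. □(□r → ¬p), u
5. ¬(□□r → □¬p), u
6. □□r, u
7. ¬□¬p, u
8. ¬q, u
9. p, v
10. □r → ¬p, v
11. □r, v
12. ¬□r, v
13. ¬r, w
14. r, w
Accessibility: uRv, vRw
Branch closes: r and ¬r both at w.
All branches of the tableau close; one closing branch shown above.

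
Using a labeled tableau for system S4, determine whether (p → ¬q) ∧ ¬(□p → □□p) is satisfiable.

Unsatisfiable (every branch closes)

1. (p → ¬q) ∧ ¬(□p → □□p), w0
2. p → ¬q, w0
3. ¬(□p → □□p), w0
4. □p, w0
5. ¬□□p, w0
6. p, w0
7. ¬q, w0
8. ¬□p, w1
9. p, w1
10. ¬p, w2
11. p, w2
Accessibility: w0Rw0, w0Rw1, w0Rw2, w1Rw1, w1Rw2, w2Rw2
Branch closes: p and ¬p both at w2.
All branches of the tableau close; one closing branch shown above.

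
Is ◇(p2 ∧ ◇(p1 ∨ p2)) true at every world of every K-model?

Invalid (countermodel exists)

Tableau for the negation ¬◇(p2 ∧ ◇(p1 ∨ p2)):
1. ¬◇(p2 ∧ ◇(p1 ∨ p2)), w0
The negation has an open branch (countermodel exists).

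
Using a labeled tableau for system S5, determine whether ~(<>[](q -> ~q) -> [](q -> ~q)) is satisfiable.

1. ~(<>[](q -> ~q) -> [](q -> ~q)), 0
2. <>[](q -> ~q), 0
3. ~[](q -> ~q), 0
4. [](q -> ~q), 1
5. q -> ~q, 0
6. q -> ~q, 1
7. ~q, 0
8. ~q, 1
9. ~(q -> ~q), 2
10. q, 2
11. q -> ~q, 2
12. ~q, 2
Accessibility: 0R0, 0R1, 0R2, 1R0, 1R1, 1R2, 2R0, 2R1, 2R2
Branch closes: q and ~q both at 2.
(One branch shown.) All branches close.

Unsatisfiable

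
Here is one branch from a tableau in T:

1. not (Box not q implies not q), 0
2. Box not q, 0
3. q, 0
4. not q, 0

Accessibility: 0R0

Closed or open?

Both q and not q appear at 0.

Closed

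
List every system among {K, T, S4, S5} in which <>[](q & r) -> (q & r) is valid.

S5-tableau for the negation ~(<>[](q & r) -> (q & r)):
1. ~(<>[](q & r) -> (q & r)), u
2. <>[](q & r), u   [~->-rule on 1]
3. ~(q & r), u   [~->-rule on 1]
4. ~r, u   [~&-rule on 3 (branches; this branch)]
5. [](q & r), v   [<>-rule on 2: fresh world v, uRv]
6. q & r, u   [[]-rule on 5 via vRu]
7. q, u   [&-rule on 6]
8. r, u   [&-rule on 6]
Accessibility: uRu, uRv, vRu, vRv
Branch closes: r and ~r both at u.
Every branch closes (one shown): valid in S5.
S4-tableau for the negation ~(<>[](q & r) -> (q & r)):
1. ~(<>[](q & r) -> (q & r)), u
2. <>[](q & r), u   [~->-rule on 1]
3. ~(q & r), u   [~->-rule on 1]
4. ~r, u   [~&-rule on 3 (branches; this branch)]
5. [](q & r), v   [<>-rule on 2: fresh world v, uRv]
6. q & r, v   [[]-rule on 5 via vRv]
7. q, v   [&-rule on 6]
8. r, v   [&-rule on 6]
Accessibility: uRu, uRv, vRv
Complete open branch: countermodel on an S4-frame, so not valid in S4, nor in K, T (the same frame is also a K-frame and a T-frame).

S5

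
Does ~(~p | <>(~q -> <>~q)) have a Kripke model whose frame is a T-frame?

1. ~(~p | <>(~q -> <>~q)), w0
2. p, w0
3. ~<>(~q -> <>~q), w0
4. ~(~q -> <>~q), w0
5. ~q, w0
6. ~<>~q, w0
7. q, w0
Accessibility: w0Rw0
Branch closes: q and ~q both at w0.
Every branch closes; the branch above is one of them.

Unsatisfiable (every branch closes)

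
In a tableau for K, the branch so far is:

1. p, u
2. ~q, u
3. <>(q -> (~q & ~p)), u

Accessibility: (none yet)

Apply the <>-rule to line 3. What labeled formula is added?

a fresh world v with uRv, and q -> (~q & ~p) at v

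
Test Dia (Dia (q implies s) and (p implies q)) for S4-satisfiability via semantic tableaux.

Satisfiable (open branch found)

1. Dia (Dia (q implies s) and (p implies q)), w0
2. Dia (q implies s) and (p implies q), w1
3. Dia (q implies s), w1
4. p implies q, w1
5. q, w1
6. q implies s, w2
7. s, w2
Accessibility: w0Rw0, w0Rw1, w0Rw2, w1Rw1, w1Rw2, w2Rw2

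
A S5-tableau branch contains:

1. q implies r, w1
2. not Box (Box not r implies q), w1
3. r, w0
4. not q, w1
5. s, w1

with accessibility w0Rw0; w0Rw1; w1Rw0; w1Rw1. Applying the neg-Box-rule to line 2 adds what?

a fresh world w2 with w1Rw2, and not (Box not r implies q) at w2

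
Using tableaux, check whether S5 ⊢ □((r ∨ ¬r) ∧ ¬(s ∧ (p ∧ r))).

Not valid

Tableau for the negation ¬□((r ∨ ¬r) ∧ ¬(s ∧ (p ∧ r))):
1. ¬□((r ∨ ¬r) ∧ ¬(s ∧ (p ∧ r))), u
2. ¬((r ∨ ¬r) ∧ ¬(s ∧ (p ∧ r))), v
3. s ∧ (p ∧ r), v
4. s, v
5. p ∧ r, v
6. p, v
7. r, v
Accessibility: uRu, uRv, vRu, vRv
The negation has an open branch (countermodel exists).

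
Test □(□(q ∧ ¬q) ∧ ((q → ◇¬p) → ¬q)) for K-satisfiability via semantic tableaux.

1. □(□(q ∧ ¬q) ∧ ((q → ◇¬p) → ¬q)), w0

Satisfiable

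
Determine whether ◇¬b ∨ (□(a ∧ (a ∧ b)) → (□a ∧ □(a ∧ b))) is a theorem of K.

Tableau for the negation ¬(◇¬b ∨ (□(a ∧ (a ∧ b)) → (□a ∧ □(a ∧ b)))):
1. ¬(◇¬b ∨ (□(a ∧ (a ∧ b)) → (□a ∧ □(a ∧ b)))), w0
2. ¬◇¬b, w0
3. ¬(□(a ∧ (a ∧ b)) → (□a ∧ □(a ∧ b))), w0
4. □(a ∧ (a ∧ b)), w0
5. ¬(□a ∧ □(a ∧ b)), w0
6. ¬□(a ∧ b), w0
7. ¬(a ∧ b), w1
8. b, w1
9. a ∧ (a ∧ b), w1
10. a, w1
11. a ∧ b, w1
12. ¬b, w1
Accessibility: w0Rw1
Branch closes: b and ¬b both at w1.
Every branch of the negation's tableau closes; the branch above is one of them.

Valid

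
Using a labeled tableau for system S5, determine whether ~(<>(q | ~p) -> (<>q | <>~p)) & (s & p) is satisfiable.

Unsatisfiable (every branch closes)

1. ~(<>(q | ~p) -> (<>q | <>~p)) & (s & p), w0
2. ~(<>(q | ~p) -> (<>q | <>~p)), w0   [&-rule on 1]
3. s & p, w0   [&-rule on 1]
4. <>(q | ~p), w0   [~->-rule on 2]
5. ~(<>q | <>~p), w0   [~->-rule on 2]
6. s, w0   [&-rule on 3]
7. p, w0   [&-rule on 3]
8. ~<>q, w0   [~|-rule on 5]
9. ~<>~p, w0   [~|-rule on 5]
10. ~q, w0   [~<>-rule on 8 via w0Rw0]
11. q | ~p, w1   [<>-rule on 4: fresh world w1, w0Rw1]
12. ~q, w1   [~<>-rule on 8 via w0Rw1]
13. p, w1   [~<>-rule on 9 via w0Rw1]
14. ~p, w1   [|-rule on 11 (branches; this branch)]
Accessibility: w0Rw0, w0Rw1, w1Rw0, w1Rw1
Branch closes: p and ~p both at w1.
All branches of the tableau close; one closing branch shown above.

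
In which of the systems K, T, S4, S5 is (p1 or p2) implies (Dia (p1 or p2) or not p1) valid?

T, S4, S5

T-tableau for the negation not ((p1 or p2) implies (Dia (p1 or p2) or not p1)):
1. not ((p1 or p2) implies (Dia (p1 or p2) or not p1)), w0
2. p1 or p2, w0
3. not (Dia (p1 or p2) or not p1), w0
4. not Dia (p1 or p2), w0
5. p1, w0
6. not (p1 or p2), w0
7. not p1, w0
8. not p2, w0
Accessibility: w0Rw0
Branch closes: p1 and not p1 both at w0.
Every branch closes (one shown): valid in T, hence also in S4, S5 (every theorem of T is a theorem of S4 and S5).
K-tableau for the negation not ((p1 or p2) implies (Dia (p1 or p2) or not p1)):
1. not ((p1 or p2) implies (Dia (p1 or p2) or not p1)), w0
2. p1 or p2, w0
3. not (Dia (p1 or p2) or not p1), w0
4. not Dia (p1 or p2), w0
5. p1, w0
6. p2, w0
Complete open branch: countermodel on a K-frame, so not valid in K.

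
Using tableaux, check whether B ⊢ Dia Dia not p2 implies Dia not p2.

Tableau for the negation not (Dia Dia not p2 implies Dia not p2):
1. not (Dia Dia not p2 implies Dia not p2), 0
2. Dia Dia not p2, 0
3. not Dia not p2, 0
4. p2, 0
5. Dia not p2, 1
6. p2, 1
7. not p2, 2
Accessibility: 0R0, 0R1, 1R0, 1R1, 1R2, 2R1, 2R2
The negation has an open branch (countermodel exists).

Invalid (countermodel exists)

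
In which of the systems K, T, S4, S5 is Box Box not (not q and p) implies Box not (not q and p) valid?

K-tableau for the negation not (Box Box not (not q and p) implies Box not (not q and p)):
1. not (Box Box not (not q and p) implies Box not (not q and p)), 0
2. Box Box not (not q and p), 0   [neg-implies-rule on 1]
3. not Box not (not q and p), 0   [neg-implies-rule on 1]
4. not q and p, 1   [neg-Box-rule on 3: fresh world 1, 0R1]
5. not q, 1   [and-rule on 4]
6. p, 1   [and-rule on 4]
7. Box not (not q and p), 1   [Box-rule on 2 via 0R1]
Accessibility: 0R1
Complete open branch: countermodel on a K-frame, so not valid in K.
T-tableau for the negation not (Box Box not (not q and p) implies Box not (not q and p)):
1. not (Box Box not (not q and p) implies Box not (not q and p)), 0
2. Box Box not (not q and p), 0   [neg-implies-rule on 1]
3. not Box not (not q and p), 0   [neg-implies-rule on 1]
4. Box not (not q and p), 0   [Box-rule on 2 via 0R0]
5. not (not q and p), 0   [Box-rule on 4 via 0R0]
6. not p, 0   [neg-and-rule on 5 (branches; this branch)]
7. not q and p, 1   [neg-Box-rule on 3: fresh world 1, 0R1]
8. not q, 1   [and-rule on 7]
9. p, 1   [and-rule on 7]
10. Box not (not q and p), 1   [Box-rule on 2 via 0R1]
11. not (not q and p), 1   [Box-rule on 4 via 0R1]
12. not p, 1   [neg-and-rule on 11 (branches; this branch)]
Accessibility: 0R0, 0R1, 1R1
Branch closes: p and not p both at 1.
Every branch closes (one shown): valid in T, hence also in S4, S5 (every theorem of T is a theorem of S4 and S5).

T, S4, S5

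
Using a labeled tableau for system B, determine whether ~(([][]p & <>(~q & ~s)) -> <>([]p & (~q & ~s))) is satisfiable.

Unsatisfiable

1. ~(([][]p & <>(~q & ~s)) -> <>([]p & (~q & ~s))), u
2. [][]p & <>(~q & ~s), u   [~->-rule on 1]
3. ~<>([]p & (~q & ~s)), u   [~->-rule on 1]
4. [][]p, u   [&-rule on 2]
5. <>(~q & ~s), u   [&-rule on 2]
6. ~([]p & (~q & ~s)), u   [~<>-rule on 3 via uRu]
7. []p, u   [[]-rule on 4 via uRu]
8. p, u   [[]-rule on 7 via uRu]
9. ~[]p, u   [~&-rule on 6 (branches; this branch)]
10. ~q & ~s, v   [<>-rule on 5: fresh world v, uRv]
11. ~q, v   [&-rule on 10]
12. ~s, v   [&-rule on 10]
13. ~([]p & (~q & ~s)), v   [~<>-rule on 3 via uRv]
14. []p, v   [[]-rule on 4 via uRv]
15. p, v   [[]-rule on 7 via uRv]
16. ~[]p, v   [~&-rule on 13 (branches; this branch)]
17. ~p, w   [~[]-rule on 9: fresh world w, uRw]
18. ~([]p & (~q & ~s)), w   [~<>-rule on 3 via uRw]
19. []p, w   [[]-rule on 4 via uRw]
20. p, w   [[]-rule on 7 via uRw]
Accessibility: uRu, uRv, uRw, vRu, vRv, wRu, wRw
Branch closes: p and ~p both at w.
All branches of the tableau close; one closing branch shown above.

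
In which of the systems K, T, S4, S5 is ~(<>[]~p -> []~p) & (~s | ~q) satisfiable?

S4-tableau for the formula:
1. ~(<>[]~p -> []~p) & (~s | ~q), 0
2. ~(<>[]~p -> []~p), 0
3. ~s | ~q, 0
4. <>[]~p, 0
5. ~[]~p, 0
6. ~q, 0
7. []~p, 1
8. ~p, 1
9. p, 2
Accessibility: 0R0, 0R1, 0R2, 1R1, 2R2
Complete open branch: satisfiable in S4, hence also in K, T (this S4-model is also a K-model and a T-model).
S5-tableau for the formula:
1. ~(<>[]~p -> []~p) & (~s | ~q), 0
2. ~(<>[]~p -> []~p), 0
3. ~s | ~q, 0
4. <>[]~p, 0
5. ~[]~p, 0
6. ~q, 0
7. []~p, 1
8. ~p, 0
9. ~p, 1
10. p, 2
11. ~p, 2
Accessibility: 0R0, 0R1, 0R2, 1R0, 1R1, 1R2, 2R0, 2R1, 2R2
Branch closes: p and ~p both at 2.
Every branch closes (one shown): unsatisfiable in S5.

K, T, S4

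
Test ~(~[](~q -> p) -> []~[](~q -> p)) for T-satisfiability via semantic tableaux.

Satisfiable

1. ~(~[](~q -> p) -> []~[](~q -> p)), u
2. ~[](~q -> p), u
3. ~[]~[](~q -> p), u
4. ~(~q -> p), v
5. ~q, v
6. ~p, v
7. [](~q -> p), w
8. ~q -> p, w
9. p, w
Accessibility: uRu, uRv, uRw, vRv, wRw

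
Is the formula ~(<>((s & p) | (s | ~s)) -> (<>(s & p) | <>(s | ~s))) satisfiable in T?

1. ~(<>((s & p) | (s | ~s)) -> (<>(s & p) | <>(s | ~s))), 0
2. <>((s & p) | (s | ~s)), 0
3. ~(<>(s & p) | <>(s | ~s)), 0
4. ~<>(s & p), 0
5. ~<>(s | ~s), 0
6. ~(s & p), 0
7. ~(s | ~s), 0
8. ~s, 0
9. s, 0
Accessibility: 0R0
Branch closes: s and ~s both at 0.
All branches of the tableau close; one closing branch shown above.

No, unsatisfiable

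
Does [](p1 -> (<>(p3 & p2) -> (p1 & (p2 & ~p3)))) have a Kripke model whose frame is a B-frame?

1. [](p1 -> (<>(p3 & p2) -> (p1 & (p2 & ~p3)))), u
2. p1 -> (<>(p3 & p2) -> (p1 & (p2 & ~p3))), u   [[]-rule on 1 via uRu]
3. <>(p3 & p2) -> (p1 & (p2 & ~p3)), u   [->-rule on 2 (branches; this branch)]
4. p1 & (p2 & ~p3), u   [->-rule on 3 (branches; this branch)]
5. p1, u   [&-rule on 4]
6. p2 & ~p3, u   [&-rule on 4]
7. p2, u   [&-rule on 6]
8. ~p3, u   [&-rule on 6]
Accessibility: uRu

Satisfiable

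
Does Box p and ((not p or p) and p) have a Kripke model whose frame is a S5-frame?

Satisfiable

1. Box p and ((not p or p) and p), w0
2. Box p, w0
3. (not p or p) and p, w0
4. not p or p, w0
5. p, w0
Accessibility: w0Rw0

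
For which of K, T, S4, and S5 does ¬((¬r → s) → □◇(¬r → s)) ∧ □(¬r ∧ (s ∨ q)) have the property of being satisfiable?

S5-tableau for the formula:
1. ¬((¬r → s) → □◇(¬r → s)) ∧ □(¬r ∧ (s ∨ q)), u
2. ¬((¬r → s) → □◇(¬r → s)), u
3. □(¬r ∧ (s ∨ q)), u
4. ¬r → s, u
5. ¬□◇(¬r → s), u
6. ¬r ∧ (s ∨ q), u
7. ¬r, u
8. s ∨ q, u
9. s, u
10. q, u
11. ¬◇(¬r → s), v
12. ¬r ∧ (s ∨ q), v
13. ¬r, v
14. s ∨ q, v
15. ¬(¬r → s), u
16. ¬s, u
Accessibility: uRu, uRv, vRu, vRv
Branch closes: s and ¬s both at u.
Every branch closes (one shown): unsatisfiable in S5.
S4-tableau for the formula:
1. ¬((¬r → s) → □◇(¬r → s)) ∧ □(¬r ∧ (s ∨ q)), u
2. ¬((¬r → s) → □◇(¬r → s)), u
3. □(¬r ∧ (s ∨ q)), u
4. ¬r → s, u
5. ¬□◇(¬r → s), u
6. ¬r ∧ (s ∨ q), u
7. ¬r, u
8. s ∨ q, u
9. s, u
10. q, u
11. ¬◇(¬r → s), v
12. ¬r ∧ (s ∨ q), v
13. ¬r, v
14. s ∨ q, v
15. ¬(¬r → s), v
16. ¬s, v
17. q, v
Accessibility: uRu, uRv, vRv
Complete open branch: satisfiable in S4, hence also in K, T (this S4-model is also a K-model and a T-model).

K, T, S4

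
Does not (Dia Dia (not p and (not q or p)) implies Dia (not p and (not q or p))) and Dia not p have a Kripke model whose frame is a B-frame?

1. not (Dia Dia (not p and (not q or p)) implies Dia (not p and (not q or p))) and Dia not p, w0
2. not (Dia Dia (not p and (not q or p)) implies Dia (not p and (not q or p))), w0
3. Dia not p, w0
4. Dia Dia (not p and (not q or p)), w0
5. not Dia (not p and (not q or p)), w0
6. not (not p and (not q or p)), w0
7. not (not q or p), w0
8. q, w0
9. not p, w0
10. not p, w1
11. not (not p and (not q or p)), w1
12. not (not q or p), w1
13. q, w1
14. Dia (not p and (not q or p)), w2
15. not (not p and (not q or p)), w2
16. not (not q or p), w2
17. q, w2
18. not p, w2
19. not p and (not q or p), w3
20. not p, w3
21. not q or p, w3
22. not q, w3
Accessibility: w0Rw0, w0Rw1, w0Rw2, w1Rw0, w1Rw1, w2Rw0, w2Rw2, w2Rw3, w3Rw2, w3Rw3

Satisfiable (open branch found)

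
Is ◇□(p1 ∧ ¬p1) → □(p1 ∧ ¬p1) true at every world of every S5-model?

Valid in S5

Tableau for the negation ¬(◇□(p1 ∧ ¬p1) → □(p1 ∧ ¬p1)):
1. ¬(◇□(p1 ∧ ¬p1) → □(p1 ∧ ¬p1)), 0
2. ◇□(p1 ∧ ¬p1), 0
3. ¬□(p1 ∧ ¬p1), 0
4. □(p1 ∧ ¬p1), 1
5. p1 ∧ ¬p1, 0
6. p1, 0
7. ¬p1, 0
Accessibility: 0R0, 0R1, 1R0, 1R1
Branch closes: p1 and ¬p1 both at 0.
All branches of the negation close; one closing branch shown above.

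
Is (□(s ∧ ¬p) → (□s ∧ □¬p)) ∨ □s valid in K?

Tableau for the negation ¬((□(s ∧ ¬p) → (□s ∧ □¬p)) ∨ □s):
1. ¬((□(s ∧ ¬p) → (□s ∧ □¬p)) ∨ □s), w0
2. ¬(□(s ∧ ¬p) → (□s ∧ □¬p)), w0
3. ¬□s, w0
4. □(s ∧ ¬p), w0
5. ¬(□s ∧ □¬p), w0
6. ¬□¬p, w0
7. ¬s, w1
8. s ∧ ¬p, w1
9. s, w1
10. ¬p, w1
Accessibility: w0Rw1
Branch closes: s and ¬s both at w1.
All branches of the negation close; one closing branch shown above.

Valid in K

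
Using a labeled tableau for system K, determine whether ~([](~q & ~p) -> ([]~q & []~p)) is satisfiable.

1. ~([](~q & ~p) -> ([]~q & []~p)), u
2. [](~q & ~p), u
3. ~([]~q & []~p), u
4. ~[]~p, u
5. p, v
6. ~q & ~p, v
7. ~q, v
8. ~p, v
Accessibility: uRv
Branch closes: p and ~p both at v.
(One branch shown.) All branches close.

No, unsatisfiable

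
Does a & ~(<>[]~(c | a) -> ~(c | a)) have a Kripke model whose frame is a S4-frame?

1. a & ~(<>[]~(c | a) -> ~(c | a)), w0
2. a, w0
3. ~(<>[]~(c | a) -> ~(c | a)), w0
4. <>[]~(c | a), w0
5. c | a, w0
6. []~(c | a), w1
7. ~(c | a), w1
8. ~c, w1
9. ~a, w1
Accessibility: w0Rw0, w0Rw1, w1Rw1

Satisfiable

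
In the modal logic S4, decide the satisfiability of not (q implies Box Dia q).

Yes, satisfiable

1. not (q implies Box Dia q), w0
2. q, w0
3. not Box Dia q, w0
4. not Dia q, w1
5. not q, w1
Accessibility: w0Rw0, w0Rw1, w1Rw1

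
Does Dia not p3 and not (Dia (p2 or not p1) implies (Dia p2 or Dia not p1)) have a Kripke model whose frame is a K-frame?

Unsatisfiable

1. Dia not p3 and not (Dia (p2 or not p1) implies (Dia p2 or Dia not p1)), w0
2. Dia not p3, w0
3. not (Dia (p2 or not p1) implies (Dia p2 or Dia not p1)), w0
4. Dia (p2 or not p1), w0
5. not (Dia p2 or Dia not p1), w0
6. not Dia p2, w0
7. not Dia not p1, w0
8. not p3, w1
9. not p2, w1
10. p1, w1
11. p2 or not p1, w2
12. not p2, w2
13. p1, w2
14. not p1, w2
Accessibility: w0Rw1, w0Rw2
Branch closes: p1 and not p1 both at w2.
Every branch closes; the branch above is one of them.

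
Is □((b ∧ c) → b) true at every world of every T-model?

Valid

Tableau for the negation ¬□((b ∧ c) → b):
1. ¬□((b ∧ c) → b), u
2. ¬((b ∧ c) → b), v
3. b ∧ c, v
4. ¬b, v
5. b, v
6. c, v
Accessibility: uRu, uRv, vRv
Branch closes: b and ¬b both at v.
All branches of the negation close; one closing branch shown above.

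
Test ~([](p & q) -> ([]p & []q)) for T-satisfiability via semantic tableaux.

1. ~([](p & q) -> ([]p & []q)), w0
2. [](p & q), w0   [~->-rule on 1]
3. ~([]p & []q), w0   [~->-rule on 1]
4. p & q, w0   [[]-rule on 2 via w0Rw0]
5. p, w0   [&-rule on 4]
6. q, w0   [&-rule on 4]
7. ~[]q, w0   [~&-rule on 3 (branches; this branch)]
8. ~q, w1   [~[]-rule on 7: fresh world w1, w0Rw1]
9. p & q, w1   [[]-rule on 2 via w0Rw1]
10. p, w1   [&-rule on 9]
11. q, w1   [&-rule on 9]
Accessibility: w0Rw0, w0Rw1, w1Rw1
Branch closes: q and ~q both at w1.
Every branch closes; the branch above is one of them.

No, unsatisfiable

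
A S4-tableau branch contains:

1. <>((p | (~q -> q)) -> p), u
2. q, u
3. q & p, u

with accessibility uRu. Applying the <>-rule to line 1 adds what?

a fresh world v with uRv, and (p | (~q -> q)) -> p at v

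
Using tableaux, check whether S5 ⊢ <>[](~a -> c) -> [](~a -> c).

Tableau for the negation ~(<>[](~a -> c) -> [](~a -> c)):
1. ~(<>[](~a -> c) -> [](~a -> c)), 0
2. <>[](~a -> c), 0
3. ~[](~a -> c), 0
4. [](~a -> c), 1
5. ~a -> c, 0
6. ~a -> c, 1
7. c, 0
8. c, 1
9. ~(~a -> c), 2
10. ~a, 2
11. ~c, 2
12. ~a -> c, 2
13. c, 2
Accessibility: 0R0, 0R1, 0R2, 1R0, 1R1, 1R2, 2R0, 2R1, 2R2
Branch closes: c and ~c both at 2.
Every branch of the negation's tableau closes; the branch above is one of them.

Valid in S5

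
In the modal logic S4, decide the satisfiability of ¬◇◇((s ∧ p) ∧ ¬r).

1. ¬◇◇((s ∧ p) ∧ ¬r), 0
2. ¬◇((s ∧ p) ∧ ¬r), 0
3. ¬((s ∧ p) ∧ ¬r), 0
4. r, 0
Accessibility: 0R0

Satisfiable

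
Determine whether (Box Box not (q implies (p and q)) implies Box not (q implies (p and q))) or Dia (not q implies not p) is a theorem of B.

Tableau for the negation not ((Box Box not (q implies (p and q)) implies Box not (q implies (p and q))) or Dia (not q implies not p)):
1. not ((Box Box not (q implies (p and q)) implies Box not (q implies (p and q))) or Dia (not q implies not p)), w0
2. not (Box Box not (q implies (p and q)) implies Box not (q implies (p and q))), w0   [neg-or-rule on 1]
3. not Dia (not q implies not p), w0   [neg-or-rule on 1]
4. Box Box not (q implies (p and q)), w0   [neg-implies-rule on 2]
5. not Box not (q implies (p and q)), w0   [neg-implies-rule on 2]
6. not (not q implies not p), w0   [neg-Dia-rule on 3 via w0Rw0]
7. not q, w0   [neg-implies-rule on 6]
8. p, w0   [neg-implies-rule on 6]
9. Box not (q implies (p and q)), w0   [Box-rule on 4 via w0Rw0]
10. not (q implies (p and q)), w0   [Box-rule on 9 via w0Rw0]
11. q, w0   [neg-implies-rule on 10]
12. not (p and q), w0   [neg-implies-rule on 10]
Accessibility: w0Rw0
Branch closes: q and not q both at w0.
All branches of the negation close; one closing branch shown above.

Valid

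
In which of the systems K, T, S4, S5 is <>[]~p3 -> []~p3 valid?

S5

S5-tableau for the negation ~(<>[]~p3 -> []~p3):
1. ~(<>[]~p3 -> []~p3), w0
2. <>[]~p3, w0   [~->-rule on 1]
3. ~[]~p3, w0   [~->-rule on 1]
4. []~p3, w1   [<>-rule on 2: fresh world w1, w0Rw1]
5. ~p3, w0   [[]-rule on 4 via w1Rw0]
6. ~p3, w1   [[]-rule on 4 via w1Rw1]
7. p3, w2   [~[]-rule on 3: fresh world w2, w0Rw2]
8. ~p3, w2   [[]-rule on 4 via w1Rw2]
Accessibility: w0Rw0, w0Rw1, w0Rw2, w1Rw0, w1Rw1, w1Rw2, w2Rw0, w2Rw1, w2Rw2
Branch closes: p3 and ~p3 both at w2.
Every branch closes (one shown): valid in S5.
S4-tableau for the negation ~(<>[]~p3 -> []~p3):
1. ~(<>[]~p3 -> []~p3), w0
2. <>[]~p3, w0   [~->-rule on 1]
3. ~[]~p3, w0   [~->-rule on 1]
4. []~p3, w1   [<>-rule on 2: fresh world w1, w0Rw1]
5. ~p3, w1   [[]-rule on 4 via w1Rw1]
6. p3, w2   [~[]-rule on 3: fresh world w2, w0Rw2]
Accessibility: w0Rw0, w0Rw1, w0Rw2, w1Rw1, w2Rw2
Complete open branch: countermodel on an S4-frame, so not valid in S4, nor in K, T (the same frame is also a K-frame and a T-frame).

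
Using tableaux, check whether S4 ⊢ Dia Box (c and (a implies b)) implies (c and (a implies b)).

Tableau for the negation not (Dia Box (c and (a implies b)) implies (c and (a implies b))):
1. not (Dia Box (c and (a implies b)) implies (c and (a implies b))), u
2. Dia Box (c and (a implies b)), u
3. not (c and (a implies b)), u
4. not (a implies b), u
5. a, u
6. not b, u
7. Box (c and (a implies b)), v
8. c and (a implies b), v
9. c, v
10. a implies b, v
11. b, v
Accessibility: uRu, uRv, vRv
The negation has an open branch (countermodel exists).

Invalid (countermodel exists)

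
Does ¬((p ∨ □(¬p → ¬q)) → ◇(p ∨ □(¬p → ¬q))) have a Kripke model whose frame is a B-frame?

No, unsatisfiable

1. ¬((p ∨ □(¬p → ¬q)) → ◇(p ∨ □(¬p → ¬q))), u
2. p ∨ □(¬p → ¬q), u   [¬→-rule on 1]
3. ¬◇(p ∨ □(¬p → ¬q)), u   [¬→-rule on 1]
4. ¬(p ∨ □(¬p → ¬q)), u   [¬◇-rule on 3 via uRu]
5. ¬p, u   [¬∨-rule on 4]
6. ¬□(¬p → ¬q), u   [¬∨-rule on 4]
7. □(¬p → ¬q), u   [∨-rule on 2 (branches; this branch)]
8. ¬p → ¬q, u   [□-rule on 7 via uRu]
9. ¬q, u   [→-rule on 8 (branches; this branch)]
10. ¬(¬p → ¬q), v   [¬□-rule on 6: fresh world v, uRv]
11. ¬p, v   [¬→-rule on 10]
12. q, v   [¬→-rule on 10]
13. ¬(p ∨ □(¬p → ¬q)), v   [¬◇-rule on 3 via uRv]
14. ¬□(¬p → ¬q), v   [¬∨-rule on 13]
15. ¬p → ¬q, v   [□-rule on 7 via uRv]
16. ¬q, v   [→-rule on 15 (branches; this branch)]
Accessibility: uRu, uRv, vRu, vRv
Branch closes: q and ¬q both at v.
(One branch shown.) All branches close.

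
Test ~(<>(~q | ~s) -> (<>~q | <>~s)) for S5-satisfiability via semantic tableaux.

No, unsatisfiable

1. ~(<>(~q | ~s) -> (<>~q | <>~s)), w0
2. <>(~q | ~s), w0
3. ~(<>~q | <>~s), w0
4. ~<>~q, w0
5. ~<>~s, w0
6. q, w0
7. s, w0
8. ~q | ~s, w1
9. q, w1
10. s, w1
11. ~s, w1
Accessibility: w0Rw0, w0Rw1, w1Rw0, w1Rw1
Branch closes: s and ~s both at w1.
(One branch shown.) All branches close.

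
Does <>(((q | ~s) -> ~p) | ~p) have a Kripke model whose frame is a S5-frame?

Yes, satisfiable

1. <>(((q | ~s) -> ~p) | ~p), w0
2. ((q | ~s) -> ~p) | ~p, w1
3. ~p, w1
Accessibility: w0Rw0, w0Rw1, w1Rw0, w1Rw1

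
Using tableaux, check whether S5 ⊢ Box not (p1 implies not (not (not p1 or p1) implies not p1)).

Tableau for the negation not Box not (p1 implies not (not (not p1 or p1) implies not p1)):
1. not Box not (p1 implies not (not (not p1 or p1) implies not p1)), u
2. p1 implies not (not (not p1 or p1) implies not p1), v   [neg-Box-rule on 1: fresh world v, uRv]
3. not p1, v   [implies-rule on 2 (branches; this branch)]
Accessibility: uRu, uRv, vRu, vRv
The negation has an open branch (countermodel exists).

Invalid (countermodel exists)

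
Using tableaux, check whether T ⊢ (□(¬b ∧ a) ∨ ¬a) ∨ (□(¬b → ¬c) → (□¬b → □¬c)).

Tableau for the negation ¬((□(¬b ∧ a) ∨ ¬a) ∨ (□(¬b → ¬c) → (□¬b → □¬c))):
1. ¬((□(¬b ∧ a) ∨ ¬a) ∨ (□(¬b → ¬c) → (□¬b → □¬c))), 0
2. ¬(□(¬b ∧ a) ∨ ¬a), 0
3. ¬(□(¬b → ¬c) → (□¬b → □¬c)), 0
4. ¬□(¬b ∧ a), 0
5. a, 0
6. □(¬b → ¬c), 0
7. ¬(□¬b → □¬c), 0
8. □¬b, 0
9. ¬□¬c, 0
10. ¬b → ¬c, 0
11. ¬b, 0
12. ¬c, 0
13. ¬(¬b ∧ a), 1
14. ¬b → ¬c, 1
15. ¬b, 1
16. ¬a, 1
17. ¬c, 1
18. c, 2
19. ¬b → ¬c, 2
20. ¬b, 2
21. ¬c, 2
Accessibility: 0R0, 0R1, 0R2, 1R1, 2R2
Branch closes: c and ¬c both at 2.
All branches of the negation close; one closing branch shown above.

Valid in T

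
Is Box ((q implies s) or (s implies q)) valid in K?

Tableau for the negation not Box ((q implies s) or (s implies q)):
1. not Box ((q implies s) or (s implies q)), 0
2. not ((q implies s) or (s implies q)), 1
3. not (q implies s), 1
4. not (s implies q), 1
5. q, 1
6. not s, 1
7. s, 1
8. not q, 1
Accessibility: 0R1
Branch closes: s and not s both at 1.
Every branch of the negation's tableau closes; the branch above is one of them.

Valid in K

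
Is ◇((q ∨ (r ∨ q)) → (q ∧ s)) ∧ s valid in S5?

Tableau for the negation ¬(◇((q ∨ (r ∨ q)) → (q ∧ s)) ∧ s):
1. ¬(◇((q ∨ (r ∨ q)) → (q ∧ s)) ∧ s), 0
2. ¬s, 0   [¬∧-rule on 1 (branches; this branch)]
Accessibility: 0R0
The negation has an open branch (countermodel exists).

Not valid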